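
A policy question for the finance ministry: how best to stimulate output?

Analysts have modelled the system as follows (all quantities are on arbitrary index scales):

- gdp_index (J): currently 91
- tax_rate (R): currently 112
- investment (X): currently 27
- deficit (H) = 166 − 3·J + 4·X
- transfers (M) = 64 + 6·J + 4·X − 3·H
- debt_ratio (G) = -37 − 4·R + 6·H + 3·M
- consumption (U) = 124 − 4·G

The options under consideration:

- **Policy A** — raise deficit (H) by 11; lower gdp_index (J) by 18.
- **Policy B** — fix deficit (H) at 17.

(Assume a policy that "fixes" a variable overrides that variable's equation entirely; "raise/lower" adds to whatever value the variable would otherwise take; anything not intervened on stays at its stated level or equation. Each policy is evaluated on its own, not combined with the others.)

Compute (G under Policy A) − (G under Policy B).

Policy A (H + 11, J − 18):
  J = 91 − 18 = 73
  R = 112
  X = 27
  H = 166 − 3·73 + 4·27 (+11 from intervention) = 66
  M = 64 + 6·73 + 4·27 − 3·66 = 412
  G = -37 − 4·112 + 6·66 + 3·412 = 1147
Policy B (H := 17):
  J = 91
  R = 112
  X = 27
  H = 17
  M = 64 + 6·91 + 4·27 − 3·17 = 667
  G = -37 − 4·112 + 6·17 + 3·667 = 1618
G: 1147 − 1618 = -471

-471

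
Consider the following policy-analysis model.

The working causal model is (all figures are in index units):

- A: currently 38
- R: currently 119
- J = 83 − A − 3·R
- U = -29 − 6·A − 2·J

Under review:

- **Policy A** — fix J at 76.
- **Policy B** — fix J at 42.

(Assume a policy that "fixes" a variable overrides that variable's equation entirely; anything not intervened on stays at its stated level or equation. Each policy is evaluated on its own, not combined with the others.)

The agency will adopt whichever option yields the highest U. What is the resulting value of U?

-341

Policy A (J := 76):
  A = 38
  R = 119
  J = 76
  U = -29 − 6·38 − 2·76 = -409
Policy B (J := 42):
  A = 38
  R = 119
  J = 42
  U = -29 − 6·38 − 2·42 = -341
Comparing — Policy A: U=-409, Policy B: U=-341. Highest is -341 (Policy B).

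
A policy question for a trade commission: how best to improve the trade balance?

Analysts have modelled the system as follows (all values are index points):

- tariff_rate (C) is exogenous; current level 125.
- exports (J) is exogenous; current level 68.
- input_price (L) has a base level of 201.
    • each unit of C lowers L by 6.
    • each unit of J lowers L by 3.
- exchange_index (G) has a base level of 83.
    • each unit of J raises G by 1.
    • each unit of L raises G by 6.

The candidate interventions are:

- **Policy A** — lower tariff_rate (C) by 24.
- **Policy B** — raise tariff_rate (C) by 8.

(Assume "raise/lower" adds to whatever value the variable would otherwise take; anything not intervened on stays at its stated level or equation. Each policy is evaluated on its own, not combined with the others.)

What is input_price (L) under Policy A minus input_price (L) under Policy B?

Policy A (C − 24):
  C = 125 − 24 = 101
  J = 68
  L = 201 − 6·101 − 3·68 = -609
Policy B (C + 8):
  C = 125 + 8 = 133
  J = 68
  L = 201 − 6·133 − 3·68 = -801
L: -609 − (-801) = 192

192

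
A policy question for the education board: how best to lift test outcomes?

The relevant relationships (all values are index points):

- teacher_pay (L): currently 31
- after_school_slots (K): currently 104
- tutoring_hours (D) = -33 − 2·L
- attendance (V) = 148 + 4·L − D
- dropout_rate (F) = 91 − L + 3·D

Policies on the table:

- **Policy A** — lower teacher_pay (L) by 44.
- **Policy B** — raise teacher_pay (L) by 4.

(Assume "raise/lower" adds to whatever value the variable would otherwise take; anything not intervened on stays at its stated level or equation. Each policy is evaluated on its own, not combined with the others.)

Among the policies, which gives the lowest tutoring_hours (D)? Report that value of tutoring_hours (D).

Policy A (L − 44):
  L = 31 − 44 = -13
  D = -33 − 2·(-13) = -7
Policy B (L + 4):
  L = 31 + 4 = 35
  D = -33 − 2·35 = -103
Comparing — Policy A: D=-7, Policy B: D=-103. Lowest is -103 (Policy B).

-103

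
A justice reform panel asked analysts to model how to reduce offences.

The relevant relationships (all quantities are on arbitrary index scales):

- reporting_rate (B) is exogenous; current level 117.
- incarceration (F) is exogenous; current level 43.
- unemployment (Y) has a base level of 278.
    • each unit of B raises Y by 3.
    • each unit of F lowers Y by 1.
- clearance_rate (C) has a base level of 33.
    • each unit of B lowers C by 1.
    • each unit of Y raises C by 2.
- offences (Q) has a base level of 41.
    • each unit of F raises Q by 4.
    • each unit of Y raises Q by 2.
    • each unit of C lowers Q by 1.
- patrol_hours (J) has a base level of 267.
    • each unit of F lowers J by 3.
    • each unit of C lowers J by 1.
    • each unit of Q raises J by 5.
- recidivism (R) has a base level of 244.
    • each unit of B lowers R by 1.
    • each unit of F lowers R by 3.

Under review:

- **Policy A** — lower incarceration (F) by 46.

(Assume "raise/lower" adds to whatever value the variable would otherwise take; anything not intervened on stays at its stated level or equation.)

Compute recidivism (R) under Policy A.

136

Policy A (F − 46):
  B = 117
  F = 43 − 46 = -3
  R = 244 − 117 − 3·(-3) = 136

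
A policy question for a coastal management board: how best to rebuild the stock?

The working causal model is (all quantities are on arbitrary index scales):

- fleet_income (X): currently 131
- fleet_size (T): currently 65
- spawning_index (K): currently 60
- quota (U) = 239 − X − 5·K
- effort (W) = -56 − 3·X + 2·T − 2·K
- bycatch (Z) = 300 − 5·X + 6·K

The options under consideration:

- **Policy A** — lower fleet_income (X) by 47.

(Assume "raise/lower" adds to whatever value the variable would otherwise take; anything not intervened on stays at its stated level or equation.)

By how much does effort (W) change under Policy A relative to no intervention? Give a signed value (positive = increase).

Baseline:
  X = 131
  T = 65
  K = 60
  W = -56 − 3·131 + 2·65 − 2·60 = -439
Policy A (X − 47):
  X = 131 − 47 = 84
  T = 65
  K = 60
  W = -56 − 3·84 + 2·65 − 2·60 = -298
Change in W: -298 − (-439) = 141

141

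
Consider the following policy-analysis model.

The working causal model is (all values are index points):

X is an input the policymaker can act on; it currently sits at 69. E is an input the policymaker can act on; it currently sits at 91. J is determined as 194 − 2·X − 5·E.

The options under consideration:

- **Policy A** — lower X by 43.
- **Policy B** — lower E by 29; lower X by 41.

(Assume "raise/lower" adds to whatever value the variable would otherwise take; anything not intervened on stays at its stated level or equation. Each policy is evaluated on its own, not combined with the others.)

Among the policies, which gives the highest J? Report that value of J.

Policy A (X − 43):
  X = 69 − 43 = 26
  E = 91
  J = 194 − 2·26 − 5·91 = -313
Policy B (E − 29, X − 41):
  X = 69 − 41 = 28
  E = 91 − 29 = 62
  J = 194 − 2·28 − 5·62 = -172
Comparing — Policy A: J=-313, Policy B: J=-172. Highest is -172 (Policy B).

-172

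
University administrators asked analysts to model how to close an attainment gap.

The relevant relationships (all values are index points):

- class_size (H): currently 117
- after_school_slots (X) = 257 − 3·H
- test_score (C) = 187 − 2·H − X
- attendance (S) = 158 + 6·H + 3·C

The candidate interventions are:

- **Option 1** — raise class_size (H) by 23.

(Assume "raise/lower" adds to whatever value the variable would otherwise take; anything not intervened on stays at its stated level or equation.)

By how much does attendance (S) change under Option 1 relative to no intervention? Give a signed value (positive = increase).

207

Baseline:
  H = 117
  X = 257 − 3·117 = -94
  C = 187 − 2·117 − (-94) = 47
  S = 158 + 6·117 + 3·47 = 1001
Option 1 (H + 23):
  H = 117 + 23 = 140
  X = 257 − 3·140 = -163
  C = 187 − 2·140 − (-163) = 70
  S = 158 + 6·140 + 3·70 = 1208
Change in S: 1208 − 1001 = 207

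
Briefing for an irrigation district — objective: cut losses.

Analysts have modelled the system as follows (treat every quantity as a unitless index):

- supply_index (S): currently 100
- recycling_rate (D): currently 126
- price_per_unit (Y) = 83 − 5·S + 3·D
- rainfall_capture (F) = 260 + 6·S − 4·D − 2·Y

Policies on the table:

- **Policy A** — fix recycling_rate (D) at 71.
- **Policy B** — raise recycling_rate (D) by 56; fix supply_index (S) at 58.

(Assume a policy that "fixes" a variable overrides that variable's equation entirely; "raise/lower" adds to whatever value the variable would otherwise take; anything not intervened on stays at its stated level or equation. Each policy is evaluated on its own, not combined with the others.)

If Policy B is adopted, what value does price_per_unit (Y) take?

339

Policy B (D + 56, S := 58):
  S = 58
  D = 126 + 56 = 182
  Y = 83 − 5·58 + 3·182 = 339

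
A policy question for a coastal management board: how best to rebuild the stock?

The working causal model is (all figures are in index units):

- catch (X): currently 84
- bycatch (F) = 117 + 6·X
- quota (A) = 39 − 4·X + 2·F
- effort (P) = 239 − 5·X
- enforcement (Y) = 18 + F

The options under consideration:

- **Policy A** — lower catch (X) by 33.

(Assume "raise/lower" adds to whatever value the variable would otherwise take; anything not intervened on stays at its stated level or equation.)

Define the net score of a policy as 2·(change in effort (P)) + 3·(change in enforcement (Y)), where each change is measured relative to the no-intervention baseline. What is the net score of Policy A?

-264

Baseline:
  X = 84
  F = 117 + 6·84 = 621
  P = 239 − 5·84 = -181
  Y = 18 + 621 = 639
Policy A (X − 33):
  X = 84 − 33 = 51
  F = 117 + 6·51 = 423
  P = 239 − 5·51 = -16
  Y = 18 + 423 = 441
ΔP = -16 − (-181) = 165; ΔY = 441 − 639 = -198
Score = 2·165 + 3·(-198) = -264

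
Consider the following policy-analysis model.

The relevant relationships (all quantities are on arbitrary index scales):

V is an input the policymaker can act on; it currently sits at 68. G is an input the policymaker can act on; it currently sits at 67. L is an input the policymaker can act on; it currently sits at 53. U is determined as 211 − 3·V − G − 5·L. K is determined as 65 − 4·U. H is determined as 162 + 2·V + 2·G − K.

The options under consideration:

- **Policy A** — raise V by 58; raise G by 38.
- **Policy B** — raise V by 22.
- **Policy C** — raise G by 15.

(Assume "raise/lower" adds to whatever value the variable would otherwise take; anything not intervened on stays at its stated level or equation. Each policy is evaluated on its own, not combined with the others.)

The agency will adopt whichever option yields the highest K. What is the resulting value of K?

Policy A (V + 58, G + 38):
  V = 68 + 58 = 126
  G = 67 + 38 = 105
  L = 53
  U = 211 − 3·126 − 105 − 5·53 = -537
  K = 65 − 4·(-537) = 2213
Policy B (V + 22):
  V = 68 + 22 = 90
  G = 67
  L = 53
  U = 211 − 3·90 − 67 − 5·53 = -391
  K = 65 − 4·(-391) = 1629
Policy C (G + 15):
  V = 68
  G = 67 + 15 = 82
  L = 53
  U = 211 − 3·68 − 82 − 5·53 = -340
  K = 65 − 4·(-340) = 1425
Comparing — Policy A: K=2213, Policy B: K=1629, Policy C: K=1425. Highest is 2213 (Policy A).

2213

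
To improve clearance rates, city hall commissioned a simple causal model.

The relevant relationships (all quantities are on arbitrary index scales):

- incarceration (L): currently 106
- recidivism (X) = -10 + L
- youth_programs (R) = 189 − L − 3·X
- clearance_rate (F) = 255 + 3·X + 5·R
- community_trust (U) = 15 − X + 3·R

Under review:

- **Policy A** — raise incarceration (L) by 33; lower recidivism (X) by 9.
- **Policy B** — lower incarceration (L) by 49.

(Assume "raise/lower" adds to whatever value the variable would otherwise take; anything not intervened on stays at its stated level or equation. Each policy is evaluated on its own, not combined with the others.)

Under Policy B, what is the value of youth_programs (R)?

Policy B (L − 49):
  L = 106 − 49 = 57
  X = -10 + 57 = 47
  R = 189 − 57 − 3·47 = -9

-9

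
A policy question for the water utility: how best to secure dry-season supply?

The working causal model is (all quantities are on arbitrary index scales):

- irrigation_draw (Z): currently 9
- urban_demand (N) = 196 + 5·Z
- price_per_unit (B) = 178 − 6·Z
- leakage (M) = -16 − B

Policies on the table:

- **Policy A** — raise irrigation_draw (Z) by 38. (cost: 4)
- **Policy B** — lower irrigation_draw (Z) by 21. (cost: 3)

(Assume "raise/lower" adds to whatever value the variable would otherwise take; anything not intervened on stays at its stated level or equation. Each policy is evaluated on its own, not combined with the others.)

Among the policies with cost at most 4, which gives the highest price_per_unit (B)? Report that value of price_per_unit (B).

250

Policy A (Z + 38):
  Z = 9 + 38 = 47
  B = 178 − 6·47 = -104
Policy B (Z − 21):
  Z = 9 − 21 = -12
  B = 178 − 6·(-12) = 250
Comparing — Policy A: B=-104, Policy B: B=250. Highest is 250 (Policy B).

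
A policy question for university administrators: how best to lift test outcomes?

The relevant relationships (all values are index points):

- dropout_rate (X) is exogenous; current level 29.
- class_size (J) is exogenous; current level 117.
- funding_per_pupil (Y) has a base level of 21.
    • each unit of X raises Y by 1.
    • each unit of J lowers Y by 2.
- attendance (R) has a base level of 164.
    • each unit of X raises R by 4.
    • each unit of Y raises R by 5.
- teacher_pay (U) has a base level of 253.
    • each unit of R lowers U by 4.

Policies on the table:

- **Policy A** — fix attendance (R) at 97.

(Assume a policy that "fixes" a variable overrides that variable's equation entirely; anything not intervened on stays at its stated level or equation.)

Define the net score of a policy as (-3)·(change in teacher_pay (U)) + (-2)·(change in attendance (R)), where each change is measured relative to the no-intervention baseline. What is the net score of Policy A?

Baseline:
  X = 29
  J = 117
  Y = 21 + 29 − 2·117 = -184
  R = 164 + 4·29 + 5·(-184) = -640
  U = 253 − 4·(-640) = 2813
Policy A (R := 97):
  X = 29
  J = 117
  Y = 21 + 29 − 2·117 = -184
  R = 97
  U = 253 − 4·97 = -135
ΔU = -135 − 2813 = -2948; ΔR = 97 − (-640) = 737
Score = (-3)·(-2948) + (-2)·737 = 7370

7370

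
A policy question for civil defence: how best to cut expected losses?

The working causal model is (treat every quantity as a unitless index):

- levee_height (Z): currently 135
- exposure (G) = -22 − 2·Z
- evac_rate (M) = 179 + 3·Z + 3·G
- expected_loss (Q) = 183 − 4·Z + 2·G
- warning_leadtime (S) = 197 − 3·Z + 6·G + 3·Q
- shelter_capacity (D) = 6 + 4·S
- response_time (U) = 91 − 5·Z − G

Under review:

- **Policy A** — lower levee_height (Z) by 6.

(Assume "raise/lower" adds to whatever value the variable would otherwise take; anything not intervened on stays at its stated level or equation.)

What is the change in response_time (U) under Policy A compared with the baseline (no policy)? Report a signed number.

Baseline:
  Z = 135
  G = -22 − 2·135 = -292
  U = 91 − 5·135 − (-292) = -292
Policy A (Z − 6):
  Z = 135 − 6 = 129
  G = -22 − 2·129 = -280
  U = 91 − 5·129 − (-280) = -274
Change in U: -274 − (-292) = 18

18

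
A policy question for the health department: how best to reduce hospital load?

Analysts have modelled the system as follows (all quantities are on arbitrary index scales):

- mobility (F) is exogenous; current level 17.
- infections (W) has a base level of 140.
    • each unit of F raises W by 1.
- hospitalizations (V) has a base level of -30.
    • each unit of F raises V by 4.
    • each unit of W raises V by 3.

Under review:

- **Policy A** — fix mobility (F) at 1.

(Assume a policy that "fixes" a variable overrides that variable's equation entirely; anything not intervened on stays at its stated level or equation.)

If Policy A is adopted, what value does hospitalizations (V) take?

397

Policy A (F := 1):
  F = 1
  W = 140 + 1 = 141
  V = -30 + 4·1 + 3·141 = 397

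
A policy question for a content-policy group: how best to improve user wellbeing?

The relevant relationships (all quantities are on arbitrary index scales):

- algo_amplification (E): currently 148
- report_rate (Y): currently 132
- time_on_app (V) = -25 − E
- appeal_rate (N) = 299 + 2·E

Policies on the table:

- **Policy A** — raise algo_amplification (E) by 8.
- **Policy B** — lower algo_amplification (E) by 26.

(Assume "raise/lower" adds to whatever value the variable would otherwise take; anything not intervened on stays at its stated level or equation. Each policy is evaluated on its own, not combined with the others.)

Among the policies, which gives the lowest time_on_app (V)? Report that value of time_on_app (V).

Policy A (E + 8):
  E = 148 + 8 = 156
  V = -25 − 156 = -181
Policy B (E − 26):
  E = 148 − 26 = 122
  V = -25 − 122 = -147
Comparing — Policy A: V=-181, Policy B: V=-147. Lowest is -181 (Policy A).

-181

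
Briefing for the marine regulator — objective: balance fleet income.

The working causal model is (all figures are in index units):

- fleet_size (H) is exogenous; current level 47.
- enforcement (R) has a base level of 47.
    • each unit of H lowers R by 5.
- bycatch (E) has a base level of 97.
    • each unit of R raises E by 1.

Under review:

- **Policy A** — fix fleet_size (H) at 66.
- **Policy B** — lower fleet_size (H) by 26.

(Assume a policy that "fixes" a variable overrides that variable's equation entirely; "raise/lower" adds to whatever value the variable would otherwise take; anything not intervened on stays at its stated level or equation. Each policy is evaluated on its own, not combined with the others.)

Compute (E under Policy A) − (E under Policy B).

-225

Policy A (H := 66):
  H = 66
  R = 47 − 5·66 = -283
  E = 97 + (-283) = -186
Policy B (H − 26):
  H = 47 − 26 = 21
  R = 47 − 5·21 = -58
  E = 97 + (-58) = 39
E: -186 − 39 = -225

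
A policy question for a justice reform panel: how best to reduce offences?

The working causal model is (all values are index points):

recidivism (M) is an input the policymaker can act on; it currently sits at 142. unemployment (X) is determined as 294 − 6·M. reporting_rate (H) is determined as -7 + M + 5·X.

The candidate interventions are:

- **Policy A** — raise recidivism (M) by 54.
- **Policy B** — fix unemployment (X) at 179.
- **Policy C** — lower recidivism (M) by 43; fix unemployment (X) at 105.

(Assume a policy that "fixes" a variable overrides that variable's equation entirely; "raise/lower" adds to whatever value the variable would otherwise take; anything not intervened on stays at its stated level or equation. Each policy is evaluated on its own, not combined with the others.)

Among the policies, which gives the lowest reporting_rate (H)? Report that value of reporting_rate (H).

Policy A (M + 54):
  M = 142 + 54 = 196
  X = 294 − 6·196 = -882
  H = -7 + 196 + 5·(-882) = -4221
Policy B (X := 179):
  M = 142
  X = 179
  H = -7 + 142 + 5·179 = 1030
Policy C (M − 43, X := 105):
  M = 142 − 43 = 99
  X = 105
  H = -7 + 99 + 5·105 = 617
Comparing — Policy A: H=-4221, Policy B: H=1030, Policy C: H=617. Lowest is -4221 (Policy A).

-4221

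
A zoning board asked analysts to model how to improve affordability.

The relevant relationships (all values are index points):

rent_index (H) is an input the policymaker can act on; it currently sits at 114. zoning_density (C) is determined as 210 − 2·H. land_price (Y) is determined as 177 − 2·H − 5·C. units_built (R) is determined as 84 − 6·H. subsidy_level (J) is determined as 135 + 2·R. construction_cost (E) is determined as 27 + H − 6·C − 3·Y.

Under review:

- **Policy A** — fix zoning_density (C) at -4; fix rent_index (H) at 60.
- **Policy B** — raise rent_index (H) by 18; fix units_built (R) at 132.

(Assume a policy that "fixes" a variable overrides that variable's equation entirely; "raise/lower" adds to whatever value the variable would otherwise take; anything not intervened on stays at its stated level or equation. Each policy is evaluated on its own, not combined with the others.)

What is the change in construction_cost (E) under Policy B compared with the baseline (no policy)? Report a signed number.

-198

Baseline:
  H = 114
  C = 210 − 2·114 = -18
  Y = 177 − 2·114 − 5·(-18) = 39
  E = 27 + 114 − 6·(-18) − 3·39 = 132
Policy B (H + 18, R := 132):
  H = 114 + 18 = 132
  C = 210 − 2·132 = -54
  Y = 177 − 2·132 − 5·(-54) = 183
  E = 27 + 132 − 6·(-54) − 3·183 = -66
Change in E: -66 − 132 = -198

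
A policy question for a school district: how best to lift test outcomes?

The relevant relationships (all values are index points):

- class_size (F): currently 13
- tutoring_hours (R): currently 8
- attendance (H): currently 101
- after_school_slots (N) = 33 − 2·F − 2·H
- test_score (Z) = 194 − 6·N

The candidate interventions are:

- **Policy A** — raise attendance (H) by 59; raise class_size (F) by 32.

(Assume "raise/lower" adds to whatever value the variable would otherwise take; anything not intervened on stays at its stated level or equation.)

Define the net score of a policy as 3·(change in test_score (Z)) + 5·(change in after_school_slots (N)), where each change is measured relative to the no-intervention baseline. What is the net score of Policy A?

Baseline:
  F = 13
  H = 101
  N = 33 − 2·13 − 2·101 = -195
  Z = 194 − 6·(-195) = 1364
Policy A (H + 59, F + 32):
  F = 13 + 32 = 45
  H = 101 + 59 = 160
  N = 33 − 2·45 − 2·160 = -377
  Z = 194 − 6·(-377) = 2456
ΔZ = 2456 − 1364 = 1092; ΔN = -377 − (-195) = -182
Score = 3·1092 + 5·(-182) = 2366

2366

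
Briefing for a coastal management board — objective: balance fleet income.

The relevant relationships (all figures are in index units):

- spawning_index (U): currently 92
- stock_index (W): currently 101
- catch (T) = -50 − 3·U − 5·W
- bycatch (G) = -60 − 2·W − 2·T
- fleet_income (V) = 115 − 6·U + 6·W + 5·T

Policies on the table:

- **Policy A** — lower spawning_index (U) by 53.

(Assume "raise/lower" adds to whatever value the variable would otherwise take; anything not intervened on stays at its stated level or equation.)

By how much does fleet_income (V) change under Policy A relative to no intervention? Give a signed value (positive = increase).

Baseline:
  U = 92
  W = 101
  T = -50 − 3·92 − 5·101 = -831
  V = 115 − 6·92 + 6·101 + 5·(-831) = -3986
Policy A (U − 53):
  U = 92 − 53 = 39
  W = 101
  T = -50 − 3·39 − 5·101 = -672
  V = 115 − 6·39 + 6·101 + 5·(-672) = -2873
Change in V: -2873 − (-3986) = 1113

1113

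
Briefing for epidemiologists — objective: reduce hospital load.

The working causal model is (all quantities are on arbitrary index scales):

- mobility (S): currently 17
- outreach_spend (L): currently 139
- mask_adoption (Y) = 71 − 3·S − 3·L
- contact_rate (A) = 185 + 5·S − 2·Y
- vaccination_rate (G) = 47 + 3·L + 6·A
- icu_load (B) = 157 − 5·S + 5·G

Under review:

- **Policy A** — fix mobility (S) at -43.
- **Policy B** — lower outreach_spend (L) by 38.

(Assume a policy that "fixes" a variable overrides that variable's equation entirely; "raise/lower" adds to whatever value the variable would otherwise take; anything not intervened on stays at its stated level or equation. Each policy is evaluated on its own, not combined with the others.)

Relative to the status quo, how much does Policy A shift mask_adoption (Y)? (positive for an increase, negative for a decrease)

Baseline:
  S = 17
  L = 139
  Y = 71 − 3·17 − 3·139 = -397
Policy A (S := -43):
  S = -43
  L = 139
  Y = 71 − 3·(-43) − 3·139 = -217
Change in Y: -217 − (-397) = 180

180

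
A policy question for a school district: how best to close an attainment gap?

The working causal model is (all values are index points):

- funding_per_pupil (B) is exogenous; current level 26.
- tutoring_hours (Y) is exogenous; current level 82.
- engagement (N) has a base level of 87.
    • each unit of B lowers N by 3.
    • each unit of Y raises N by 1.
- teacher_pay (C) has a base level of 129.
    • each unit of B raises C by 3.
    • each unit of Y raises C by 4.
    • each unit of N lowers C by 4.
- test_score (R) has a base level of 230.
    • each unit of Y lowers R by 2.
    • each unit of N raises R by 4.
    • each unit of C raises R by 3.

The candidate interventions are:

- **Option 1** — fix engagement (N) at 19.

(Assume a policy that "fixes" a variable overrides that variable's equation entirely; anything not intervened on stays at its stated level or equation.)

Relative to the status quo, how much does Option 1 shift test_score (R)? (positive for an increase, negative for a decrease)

576

Baseline:
  B = 26
  Y = 82
  N = 87 − 3·26 + 82 = 91
  C = 129 + 3·26 + 4·82 − 4·91 = 171
  R = 230 − 2·82 + 4·91 + 3·171 = 943
Option 1 (N := 19):
  B = 26
  Y = 82
  N = 19
  C = 129 + 3·26 + 4·82 − 4·19 = 459
  R = 230 − 2·82 + 4·19 + 3·459 = 1519
Change in R: 1519 − 943 = 576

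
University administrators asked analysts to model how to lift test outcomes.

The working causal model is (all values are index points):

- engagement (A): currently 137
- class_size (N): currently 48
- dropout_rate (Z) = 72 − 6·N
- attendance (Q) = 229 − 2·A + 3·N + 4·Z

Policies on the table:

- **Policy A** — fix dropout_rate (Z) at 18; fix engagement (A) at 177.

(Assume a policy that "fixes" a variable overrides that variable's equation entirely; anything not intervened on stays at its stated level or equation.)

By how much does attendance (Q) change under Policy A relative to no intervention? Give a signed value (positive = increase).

Baseline:
  A = 137
  N = 48
  Z = 72 − 6·48 = -216
  Q = 229 − 2·137 + 3·48 + 4·(-216) = -765
Policy A (Z := 18, A := 177):
  A = 177
  N = 48
  Z = 18
  Q = 229 − 2·177 + 3·48 + 4·18 = 91
Change in Q: 91 − (-765) = 856

856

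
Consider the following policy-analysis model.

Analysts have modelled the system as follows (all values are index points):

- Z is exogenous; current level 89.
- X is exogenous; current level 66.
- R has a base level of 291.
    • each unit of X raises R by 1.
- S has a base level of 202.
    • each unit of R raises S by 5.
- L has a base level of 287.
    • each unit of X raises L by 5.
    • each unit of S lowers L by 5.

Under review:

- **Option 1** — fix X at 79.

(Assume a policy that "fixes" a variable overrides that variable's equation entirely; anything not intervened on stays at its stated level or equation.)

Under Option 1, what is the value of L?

Option 1 (X := 79):
  X = 79
  R = 291 + 79 = 370
  S = 202 + 5·370 = 2052
  L = 287 + 5·79 − 5·2052 = -9578

-9578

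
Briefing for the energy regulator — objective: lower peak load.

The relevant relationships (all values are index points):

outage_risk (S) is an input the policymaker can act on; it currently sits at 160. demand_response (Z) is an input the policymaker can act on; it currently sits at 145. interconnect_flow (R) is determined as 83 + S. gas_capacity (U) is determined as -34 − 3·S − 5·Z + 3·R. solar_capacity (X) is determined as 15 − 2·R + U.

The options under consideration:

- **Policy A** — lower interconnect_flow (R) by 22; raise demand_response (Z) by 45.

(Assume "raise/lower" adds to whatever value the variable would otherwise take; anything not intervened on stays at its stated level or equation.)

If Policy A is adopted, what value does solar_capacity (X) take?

Policy A (R − 22, Z + 45):
  S = 160
  Z = 145 + 45 = 190
  R = 83 + 160 (−22 from intervention) = 221
  U = -34 − 3·160 − 5·190 + 3·221 = -801
  X = 15 − 2·221 + (-801) = -1228

-1228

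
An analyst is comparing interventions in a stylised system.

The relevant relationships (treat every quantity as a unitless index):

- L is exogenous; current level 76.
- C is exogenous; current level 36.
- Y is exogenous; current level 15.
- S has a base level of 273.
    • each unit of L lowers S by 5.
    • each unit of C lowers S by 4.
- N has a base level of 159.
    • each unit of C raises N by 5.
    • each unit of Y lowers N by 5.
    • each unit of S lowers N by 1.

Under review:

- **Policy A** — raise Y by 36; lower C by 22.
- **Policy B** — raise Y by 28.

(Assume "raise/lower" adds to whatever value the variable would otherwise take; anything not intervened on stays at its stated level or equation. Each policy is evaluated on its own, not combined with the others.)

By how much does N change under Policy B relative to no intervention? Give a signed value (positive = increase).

Baseline:
  L = 76
  C = 36
  Y = 15
  S = 273 − 5·76 − 4·36 = -251
  N = 159 + 5·36 − 5·15 − (-251) = 515
Policy B (Y + 28):
  L = 76
  C = 36
  Y = 15 + 28 = 43
  S = 273 − 5·76 − 4·36 = -251
  N = 159 + 5·36 − 5·43 − (-251) = 375
Change in N: 375 − 515 = -140

-140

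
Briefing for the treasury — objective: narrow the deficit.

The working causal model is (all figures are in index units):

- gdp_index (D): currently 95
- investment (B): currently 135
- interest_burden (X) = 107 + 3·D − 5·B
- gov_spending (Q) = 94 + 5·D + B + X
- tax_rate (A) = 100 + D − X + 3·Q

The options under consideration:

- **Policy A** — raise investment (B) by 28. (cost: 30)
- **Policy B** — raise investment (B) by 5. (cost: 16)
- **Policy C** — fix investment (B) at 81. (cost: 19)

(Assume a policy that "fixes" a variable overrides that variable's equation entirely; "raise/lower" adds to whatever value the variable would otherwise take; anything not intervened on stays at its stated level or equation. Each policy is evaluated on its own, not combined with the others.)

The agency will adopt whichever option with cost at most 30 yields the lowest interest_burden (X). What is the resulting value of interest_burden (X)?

Policy A (B + 28):
  D = 95
  B = 135 + 28 = 163
  X = 107 + 3·95 − 5·163 = -423
Policy B (B + 5):
  D = 95
  B = 135 + 5 = 140
  X = 107 + 3·95 − 5·140 = -308
Policy C (B := 81):
  D = 95
  B = 81
  X = 107 + 3·95 − 5·81 = -13
Comparing — Policy A: X=-423, Policy B: X=-308, Policy C: X=-13. Lowest is -423 (Policy A).

-423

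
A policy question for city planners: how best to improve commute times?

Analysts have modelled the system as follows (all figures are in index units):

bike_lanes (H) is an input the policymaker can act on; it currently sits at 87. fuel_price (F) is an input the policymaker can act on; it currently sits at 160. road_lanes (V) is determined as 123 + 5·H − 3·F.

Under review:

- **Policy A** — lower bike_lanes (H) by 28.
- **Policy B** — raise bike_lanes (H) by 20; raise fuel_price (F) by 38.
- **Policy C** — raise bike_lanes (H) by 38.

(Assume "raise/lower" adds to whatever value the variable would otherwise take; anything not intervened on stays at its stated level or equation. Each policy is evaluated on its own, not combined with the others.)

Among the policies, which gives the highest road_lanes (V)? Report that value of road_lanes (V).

268

Policy A (H − 28):
  H = 87 − 28 = 59
  F = 160
  V = 123 + 5·59 − 3·160 = -62
Policy B (H + 20, F + 38):
  H = 87 + 20 = 107
  F = 160 + 38 = 198
  V = 123 + 5·107 − 3·198 = 64
Policy C (H + 38):
  H = 87 + 38 = 125
  F = 160
  V = 123 + 5·125 − 3·160 = 268
Comparing — Policy A: V=-62, Policy B: V=64, Policy C: V=268. Highest is 268 (Policy C).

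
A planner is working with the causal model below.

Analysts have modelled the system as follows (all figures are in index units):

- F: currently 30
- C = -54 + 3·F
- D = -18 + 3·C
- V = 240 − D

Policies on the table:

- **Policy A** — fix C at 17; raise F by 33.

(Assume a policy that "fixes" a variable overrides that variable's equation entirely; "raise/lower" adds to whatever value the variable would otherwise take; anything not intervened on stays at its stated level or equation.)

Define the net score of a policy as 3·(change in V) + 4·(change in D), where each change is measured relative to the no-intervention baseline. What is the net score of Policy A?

Baseline:
  F = 30
  C = -54 + 3·30 = 36
  D = -18 + 3·36 = 90
  V = 240 − 90 = 150
Policy A (C := 17, F + 33):
  F = 30 + 33 = 63
  C = 17
  D = -18 + 3·17 = 33
  V = 240 − 33 = 207
ΔV = 207 − 150 = 57; ΔD = 33 − 90 = -57
Score = 3·57 + 4·(-57) = -57

-57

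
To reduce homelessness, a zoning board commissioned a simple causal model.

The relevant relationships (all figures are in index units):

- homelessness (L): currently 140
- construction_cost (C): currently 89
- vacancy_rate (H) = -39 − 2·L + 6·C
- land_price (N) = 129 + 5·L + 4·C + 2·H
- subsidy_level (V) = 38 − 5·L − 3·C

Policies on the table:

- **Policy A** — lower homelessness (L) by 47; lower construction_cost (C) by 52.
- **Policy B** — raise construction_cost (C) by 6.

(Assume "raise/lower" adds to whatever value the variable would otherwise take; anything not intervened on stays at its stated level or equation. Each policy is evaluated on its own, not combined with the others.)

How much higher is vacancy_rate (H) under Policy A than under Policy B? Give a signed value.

Policy A (L − 47, C − 52):
  L = 140 − 47 = 93
  C = 89 − 52 = 37
  H = -39 − 2·93 + 6·37 = -3
Policy B (C + 6):
  L = 140
  C = 89 + 6 = 95
  H = -39 − 2·140 + 6·95 = 251
H: -3 − 251 = -254

-254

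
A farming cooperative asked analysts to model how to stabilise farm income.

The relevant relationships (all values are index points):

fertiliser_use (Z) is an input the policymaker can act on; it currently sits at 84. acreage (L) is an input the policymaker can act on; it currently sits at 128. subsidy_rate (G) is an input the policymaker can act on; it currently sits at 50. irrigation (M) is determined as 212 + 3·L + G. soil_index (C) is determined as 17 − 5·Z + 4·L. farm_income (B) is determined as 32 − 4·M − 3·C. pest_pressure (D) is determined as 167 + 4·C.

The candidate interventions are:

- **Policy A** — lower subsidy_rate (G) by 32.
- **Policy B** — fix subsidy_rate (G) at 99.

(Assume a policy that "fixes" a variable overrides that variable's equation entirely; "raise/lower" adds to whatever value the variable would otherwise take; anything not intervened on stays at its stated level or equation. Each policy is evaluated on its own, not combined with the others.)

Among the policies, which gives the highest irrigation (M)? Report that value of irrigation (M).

695

Policy A (G − 32):
  L = 128
  G = 50 − 32 = 18
  M = 212 + 3·128 + 18 = 614
Policy B (G := 99):
  L = 128
  G = 99
  M = 212 + 3·128 + 99 = 695
Comparing — Policy A: M=614, Policy B: M=695. Highest is 695 (Policy B).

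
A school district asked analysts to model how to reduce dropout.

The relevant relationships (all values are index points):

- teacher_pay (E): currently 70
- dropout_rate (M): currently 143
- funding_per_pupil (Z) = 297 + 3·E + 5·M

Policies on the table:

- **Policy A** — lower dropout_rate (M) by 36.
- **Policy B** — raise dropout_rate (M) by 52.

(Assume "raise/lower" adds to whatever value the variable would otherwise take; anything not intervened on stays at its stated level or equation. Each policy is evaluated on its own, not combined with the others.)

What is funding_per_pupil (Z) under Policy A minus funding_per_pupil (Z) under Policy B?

-440

Policy A (M − 36):
  E = 70
  M = 143 − 36 = 107
  Z = 297 + 3·70 + 5·107 = 1042
Policy B (M + 52):
  E = 70
  M = 143 + 52 = 195
  Z = 297 + 3·70 + 5·195 = 1482
Z: 1042 − 1482 = -440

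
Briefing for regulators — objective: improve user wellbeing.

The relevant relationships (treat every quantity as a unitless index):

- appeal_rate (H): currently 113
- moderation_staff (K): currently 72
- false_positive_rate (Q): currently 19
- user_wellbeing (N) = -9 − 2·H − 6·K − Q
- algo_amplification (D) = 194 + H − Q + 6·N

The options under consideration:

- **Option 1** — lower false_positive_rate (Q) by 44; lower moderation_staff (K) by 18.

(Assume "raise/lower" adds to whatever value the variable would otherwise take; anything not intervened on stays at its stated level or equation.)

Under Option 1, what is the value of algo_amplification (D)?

-2872

Option 1 (Q − 44, K − 18):
  H = 113
  K = 72 − 18 = 54
  Q = 19 − 44 = -25
  N = -9 − 2·113 − 6·54 − (-25) = -534
  D = 194 + 113 − (-25) + 6·(-534) = -2872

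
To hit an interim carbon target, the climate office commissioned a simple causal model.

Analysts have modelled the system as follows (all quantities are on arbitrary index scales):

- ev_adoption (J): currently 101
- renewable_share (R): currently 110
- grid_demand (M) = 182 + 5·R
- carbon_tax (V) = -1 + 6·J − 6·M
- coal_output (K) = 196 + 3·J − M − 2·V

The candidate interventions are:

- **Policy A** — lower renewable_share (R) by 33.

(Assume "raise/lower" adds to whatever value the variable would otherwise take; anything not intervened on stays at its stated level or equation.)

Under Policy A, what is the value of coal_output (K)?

5526

Policy A (R − 33):
  J = 101
  R = 110 − 33 = 77
  M = 182 + 5·77 = 567
  V = -1 + 6·101 − 6·567 = -2797
  K = 196 + 3·101 − 567 − 2·(-2797) = 5526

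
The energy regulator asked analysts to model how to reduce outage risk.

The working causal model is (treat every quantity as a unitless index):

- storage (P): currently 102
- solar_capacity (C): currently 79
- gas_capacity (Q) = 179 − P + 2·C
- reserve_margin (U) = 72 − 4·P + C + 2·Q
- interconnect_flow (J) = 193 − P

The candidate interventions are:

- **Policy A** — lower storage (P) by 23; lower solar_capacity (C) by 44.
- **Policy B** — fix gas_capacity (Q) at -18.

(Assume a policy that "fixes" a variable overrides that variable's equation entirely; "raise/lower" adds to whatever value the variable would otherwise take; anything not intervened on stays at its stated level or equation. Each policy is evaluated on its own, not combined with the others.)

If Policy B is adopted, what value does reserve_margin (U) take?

Policy B (Q := -18):
  P = 102
  C = 79
  Q = -18
  U = 72 − 4·102 + 79 + 2·(-18) = -293

-293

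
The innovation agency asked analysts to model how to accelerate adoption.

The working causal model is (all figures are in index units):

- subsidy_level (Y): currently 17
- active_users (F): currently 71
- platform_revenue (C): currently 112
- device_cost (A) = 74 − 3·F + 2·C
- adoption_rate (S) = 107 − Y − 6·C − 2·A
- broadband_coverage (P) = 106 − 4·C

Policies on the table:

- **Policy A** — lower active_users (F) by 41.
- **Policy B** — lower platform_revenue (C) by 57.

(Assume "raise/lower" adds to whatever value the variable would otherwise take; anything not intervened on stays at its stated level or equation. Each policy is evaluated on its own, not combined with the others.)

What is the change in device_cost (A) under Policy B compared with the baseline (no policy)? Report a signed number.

-114

Baseline:
  F = 71
  C = 112
  A = 74 − 3·71 + 2·112 = 85
Policy B (C − 57):
  F = 71
  C = 112 − 57 = 55
  A = 74 − 3·71 + 2·55 = -29
Change in A: -29 − 85 = -114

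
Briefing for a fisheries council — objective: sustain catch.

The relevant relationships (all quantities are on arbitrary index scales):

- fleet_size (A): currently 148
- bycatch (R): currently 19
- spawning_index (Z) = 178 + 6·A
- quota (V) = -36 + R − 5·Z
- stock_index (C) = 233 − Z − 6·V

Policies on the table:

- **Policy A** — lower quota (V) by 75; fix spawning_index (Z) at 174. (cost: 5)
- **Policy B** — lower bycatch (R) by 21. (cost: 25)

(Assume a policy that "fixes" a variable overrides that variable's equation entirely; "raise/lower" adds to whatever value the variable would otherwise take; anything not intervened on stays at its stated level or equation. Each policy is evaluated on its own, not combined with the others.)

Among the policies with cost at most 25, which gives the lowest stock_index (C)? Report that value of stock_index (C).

5831

Policy A (V − 75, Z := 174):
  A = 148
  R = 19
  Z = 174
  V = -36 + 19 − 5·174 (−75 from intervention) = -962
  C = 233 − 174 − 6·(-962) = 5831
Policy B (R − 21):
  A = 148
  R = 19 − 21 = -2
  Z = 178 + 6·148 = 1066
  V = -36 + (-2) − 5·1066 = -5368
  C = 233 − 1066 − 6·(-5368) = 31375
Comparing — Policy A: C=5831, Policy B: C=31375. Lowest is 5831 (Policy A).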